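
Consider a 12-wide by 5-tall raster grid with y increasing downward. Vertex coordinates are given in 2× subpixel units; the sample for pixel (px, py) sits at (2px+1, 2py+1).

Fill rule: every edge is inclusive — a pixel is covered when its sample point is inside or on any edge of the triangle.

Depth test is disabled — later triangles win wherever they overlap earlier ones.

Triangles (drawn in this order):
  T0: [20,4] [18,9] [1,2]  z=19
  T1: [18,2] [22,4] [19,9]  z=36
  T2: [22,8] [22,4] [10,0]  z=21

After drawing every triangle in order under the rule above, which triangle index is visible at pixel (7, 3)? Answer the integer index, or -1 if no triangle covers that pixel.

T0:
  2·area = 99
  edge (20, 4)→(18, 9): d=(-2,5) inclusive
  edge (18, 9)→(1, 2): d=(-17,-7) inclusive
  edge (1, 2)→(20, 4): d=(19,2) inclusive
    (2,1)@(5, 3): e=[77,11,11] → █
    (3,1)@(7, 3): e=[67,25,7] → █
    (4,1)@(9, 3): e=[57,39,3] → █
    (5,1)@(11, 3): e=[47,53,-1] → ·
    (2,2)@(5, 5): e=[73,-23,49] → ·
    (3,2)@(7, 5): e=[63,-9,45] → ·
    (4,2)@(9, 5): e=[53,5,41] → █
    (5,2)@(11, 5): e=[43,19,37] → █
    (6,2)@(13, 5): e=[33,33,33] → █
    (7,2)@(15, 5): e=[23,47,29] → █
    (8,2)@(17, 5): e=[13,61,25] → █
    (9,2)@(19, 5): e=[3,75,21] → █
  covered (11 px):
    · · · · · · · · · · · ·
    · · █ █ █ · · · · · · ·
    · · · · █ █ █ █ █ █ · ·
    · · · · · · · █ █ · · ·
    · · · · · · · · · · · ·
T1:
  2·area = 26
  edge (18, 2)→(22, 4): d=(4,2) inclusive
  edge (22, 4)→(19, 9): d=(-3,5) inclusive
  edge (19, 9)→(18, 2): d=(-1,-7) inclusive
    (9,1)@(19, 3): e=[2,18,6] → █
    (10,1)@(21, 3): e=[-2,8,20] → ·
    (9,2)@(19, 5): e=[10,12,4] → █
    (10,2)@(21, 5): e=[6,2,18] → █
    (11,2)@(23, 5): e=[2,-8,32] → ·
    (9,3)@(19, 7): e=[18,6,2] → █
    (10,3)@(21, 7): e=[14,-4,16] → ·
    (9,4)@(19, 9): e=[26,0,0] → █  [on edge]
    (10,4)@(21, 9): e=[22,-10,14] → ·
  covered (5 px):
    · · · · · · · · · · · ·
    · · · · · · · · · █ · ·
    · · · · · · · · · █ █ ·
    · · · · · · · · · █ · ·
    · · · · · · · · · █ · ·
T2:
  2·area = 48  (B↔C swapped to make it positive)
  edge (22, 8)→(10, 0): d=(-12,-8) inclusive
  edge (10, 0)→(22, 4): d=(12,4) inclusive
  edge (22, 4)→(22, 8): d=(0,4) inclusive
    (6,0)@(13, 1): e=[12,0,36] → █  [on edge]
    (7,0)@(15, 1): e=[28,-8,28] → ·
    (6,1)@(13, 3): e=[-12,24,36] → ·
    (7,1)@(15, 3): e=[4,16,28] → █
    (8,1)@(17, 3): e=[20,8,20] → █
    (9,1)@(19, 3): e=[36,0,12] → █  [on edge]
    (10,1)@(21, 3): e=[52,-8,4] → ·
    (7,2)@(15, 5): e=[-20,40,28] → ·
    (8,2)@(17, 5): e=[-4,32,20] → ·
    (9,2)@(19, 5): e=[12,24,12] → █
    (10,2)@(21, 5): e=[28,16,4] → █
    (11,2)@(23, 5): e=[44,8,-4] → ·
  covered (7 px):
    · · · · · · █ · · · · ·
    · · · · · · · █ █ █ · ·
    · · · · · · · · · █ █ ·
    · · · · · · · · · · █ ·
    · · · · · · · · · · · ·

Z-buffer (winner per pixel, '.' = empty):
  . . . . . . 2 . . . . .
  . . 0 0 0 . . 2 2 2 . .
  . . . . 0 0 0 0 0 2 2 .
  . . . . . . . 0 0 1 2 .
  . . . . . . . . . 1 . .

Final: 0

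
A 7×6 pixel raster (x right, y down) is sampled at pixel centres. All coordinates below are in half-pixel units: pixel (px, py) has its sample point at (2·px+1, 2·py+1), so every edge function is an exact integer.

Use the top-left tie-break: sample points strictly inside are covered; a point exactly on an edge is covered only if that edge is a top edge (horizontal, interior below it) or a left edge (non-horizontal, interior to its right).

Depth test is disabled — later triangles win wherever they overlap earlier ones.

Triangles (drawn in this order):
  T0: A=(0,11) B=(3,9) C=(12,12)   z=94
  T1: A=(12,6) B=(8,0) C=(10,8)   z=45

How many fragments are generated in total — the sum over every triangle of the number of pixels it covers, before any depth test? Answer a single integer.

T0:
  2·area = 27
  edge (0, 11)→(3, 9): d=(3,-2) top-left  bias=+0
  edge (3, 9)→(12, 12): d=(9,3) right/bottom  bias=-1
  edge (12, 12)→(0, 11): d=(-12,-1) top-left  bias=+0
    (4,2)@(9, 5): e=[0,-54,81] → ·  [on edge]
    (1,4)@(3, 9): e=[0,0,27] → ·  [on edge]
    (0,5)@(1, 11): e=[2,24,1] → █
    (1,5)@(3, 11): e=[6,18,3] → █
    (2,5)@(5, 11): e=[10,12,5] → █
    (3,5)@(7, 11): e=[14,6,7] → █
    (4,5)@(9, 11): e=[18,0,9] → ·  [on edge]
  covered (4 px):
    · · · · · · ·
    · · · · · · ·
    · · · · · · ·
    · · · · · · ·
    · · · · · · ·
    █ █ █ █ · · ·
T1:
  2·area = 20  (B↔C swapped to make it positive)
  edge (12, 6)→(10, 8): d=(-2,2) right/bottom  bias=-1
  edge (10, 8)→(8, 0): d=(-2,-8) top-left  bias=+0
  edge (8, 0)→(12, 6): d=(4,6) right/bottom  bias=-1
    (4,1)@(9, 3): e=[12,2,6] → █
    (5,1)@(11, 3): e=[8,18,-6] → ·
    (4,2)@(9, 5): e=[8,-2,14] → ·
    (5,2)@(11, 5): e=[4,14,2] → █
    (6,2)@(13, 5): e=[0,30,-10] → ·  [on edge]
    (5,3)@(11, 7): e=[0,10,10] → ·  [on edge]
    (4,4)@(9, 9): e=[0,-10,30] → ·  [on edge]
    (3,5)@(7, 11): e=[0,-30,50] → ·  [on edge]
  covered (2 px):
    · · · · · · ·
    · · · · █ · ·
    · · · · · █ ·
    · · · · · · ·
    · · · · · · ·
    · · · · · · ·

Answer: 6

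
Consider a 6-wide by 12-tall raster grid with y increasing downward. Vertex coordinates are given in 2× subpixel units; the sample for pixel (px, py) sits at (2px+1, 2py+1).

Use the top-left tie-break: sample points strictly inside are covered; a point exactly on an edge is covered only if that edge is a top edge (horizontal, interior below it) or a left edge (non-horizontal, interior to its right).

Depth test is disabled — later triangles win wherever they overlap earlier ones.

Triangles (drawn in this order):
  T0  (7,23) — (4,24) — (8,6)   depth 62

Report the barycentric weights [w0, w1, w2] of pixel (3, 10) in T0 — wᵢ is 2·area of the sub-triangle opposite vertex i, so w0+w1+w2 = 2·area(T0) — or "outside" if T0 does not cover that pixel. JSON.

T0:
  2·area = 50
  edge (7, 23)→(4, 24): d=(-3,1) right/bottom  bias=-1
  edge (4, 24)→(8, 6): d=(4,-18) top-left  bias=+0
  edge (8, 6)→(7, 23): d=(-1,17) right/bottom  bias=-1
    (3,5)@(7, 11): e=[36,2,12] → X
    (4,5)@(9, 11): e=[34,38,-22] → .
    (3,6)@(7, 13): e=[30,10,10] → X
    (4,6)@(9, 13): e=[28,46,-24] → .
    (3,7)@(7, 15): e=[24,18,8] → X
    (4,7)@(9, 15): e=[22,54,-26] → .
    (3,8)@(7, 17): e=[18,26,6] → X
    (4,8)@(9, 17): e=[16,62,-28] → .
    (3,9)@(7, 19): e=[12,34,4] → X
    (4,9)@(9, 19): e=[10,70,-30] → .
    (2,10)@(5, 21): e=[8,6,36] → X
    (4,10)@(9, 21): e=[4,78,-32] → .
    (3,11)@(7, 23): e=[0,50,0] → .  [on edge]
  covered (8 px):
    . . . . . .
    . . . . . .
    . . . . . .
    . . . . . .
    . . . . . .
    . . . X . .
    . . . X . .
    . . . X . .
    . . . X . .
    . . . X . .
    . . X X . .
    . . X . . .

Result: [42,2,6]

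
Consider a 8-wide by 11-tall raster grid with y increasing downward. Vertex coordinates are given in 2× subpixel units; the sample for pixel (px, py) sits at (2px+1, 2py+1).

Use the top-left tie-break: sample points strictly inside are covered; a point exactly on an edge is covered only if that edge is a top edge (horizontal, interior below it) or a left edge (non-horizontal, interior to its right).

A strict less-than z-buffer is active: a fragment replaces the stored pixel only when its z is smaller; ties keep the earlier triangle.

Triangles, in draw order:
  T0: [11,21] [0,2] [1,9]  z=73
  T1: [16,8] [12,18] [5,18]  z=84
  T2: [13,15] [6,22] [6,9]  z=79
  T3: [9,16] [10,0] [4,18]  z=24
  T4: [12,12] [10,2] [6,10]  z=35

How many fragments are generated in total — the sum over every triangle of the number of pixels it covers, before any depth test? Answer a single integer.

T0:
  2·area = 58  (B↔C swapped to make it positive)
  edge (11, 21)→(1, 9): d=(-10,-12) top-left  bias=+0
  edge (1, 9)→(0, 2): d=(-1,-7) top-left  bias=+0
  edge (0, 2)→(11, 21): d=(11,19) right/bottom  bias=-1
    (0,2)@(1, 5): e=[40,4,14] → #
    (1,2)@(3, 5): e=[64,18,-24] → ·
    (0,3)@(1, 7): e=[20,2,36] → #
    (1,3)@(3, 7): e=[44,16,-2] → ·
    (0,4)@(1, 9): e=[0,0,58] → #  [on edge]
    (1,4)@(3, 9): e=[24,14,20] → #
    (2,4)@(5, 9): e=[48,28,-18] → ·
    (0,5)@(1, 11): e=[-20,-2,80] → ·
    (1,5)@(3, 11): e=[4,12,42] → #
    (2,5)@(5, 11): e=[28,26,4] → #
    (3,5)@(7, 11): e=[52,40,-34] → ·
    (1,6)@(3, 13): e=[-16,10,64] → ·
    (5,10)@(11, 21): e=[0,58,0] → ·  [on edge]
  covered (8 px):
    · · · · · · · ·
    · · · · · · · ·
    # · · · · · · ·
    # · · · · · · ·
    # # · · · · · ·
    · # # · · · · ·
    · · # · · · · ·
    · · · # · · · ·
    · · · · · · · ·
    · · · · · · · ·
    · · · · · · · ·
T1:
  2·area = 70
  edge (16, 8)→(12, 18): d=(-4,10) right/bottom  bias=-1
  edge (12, 18)→(5, 18): d=(-7,0) right/bottom  bias=-1
  edge (5, 18)→(16, 8): d=(11,-10) top-left  bias=+0
    (7,4)@(15, 9): e=[6,63,1] → #
    (6,5)@(13, 11): e=[18,49,3] → #
    (7,5)@(15, 11): e=[-2,49,23] → ·
    (5,6)@(11, 13): e=[30,35,5] → #
    (7,6)@(15, 13): e=[-10,35,45] → ·
    (4,7)@(9, 15): e=[42,21,7] → #
    (7,7)@(15, 15): e=[-18,21,67] → ·
    (3,8)@(7, 17): e=[54,7,9] → #
    (6,8)@(13, 17): e=[-6,7,69] → ·
    (3,9)@(7, 19): e=[46,-7,31] → ·
    (4,9)@(9, 19): e=[26,-7,51] → ·
    (5,9)@(11, 19): e=[6,-7,71] → ·
  covered (10 px):
    · · · · · · · ·
    · · · · · · · ·
    · · · · · · · ·
    · · · · · · · ·
    · · · · · · · #
    · · · · · · # ·
    · · · · · # # ·
    · · · · # # # ·
    · · · # # # · ·
    · · · · · · · ·
    · · · · · · · ·
T2:
  2·area = 91
  edge (13, 15)→(6, 22): d=(-7,7) right/bottom  bias=-1
  edge (6, 22)→(6, 9): d=(0,-13) top-left  bias=+0
  edge (6, 9)→(13, 15): d=(7,6) right/bottom  bias=-1
    (3,5)@(7, 11): e=[70,13,8] → #
    (4,5)@(9, 11): e=[56,39,-4] → ·
    (3,6)@(7, 13): e=[56,13,22] → #
    (4,6)@(9, 13): e=[42,39,10] → #
    (5,6)@(11, 13): e=[28,65,-2] → ·
    (7,6)@(15, 13): e=[0,117,-26] → ·  [on edge]
    (3,7)@(7, 15): e=[42,13,36] → #
    (5,7)@(11, 15): e=[14,65,12] → #
    (6,7)@(13, 15): e=[0,91,0] → ·  [on edge]
    (3,8)@(7, 17): e=[28,13,50] → #
    (5,8)@(11, 17): e=[0,65,26] → ·  [on edge]
    (3,9)@(7, 19): e=[14,13,64] → #
    (4,9)@(9, 19): e=[0,39,52] → ·  [on edge]
    (3,10)@(7, 21): e=[0,13,78] → ·  [on edge]
  covered (9 px):
    · · · · · · · ·
    · · · · · · · ·
    · · · · · · · ·
    · · · · · · · ·
    · · · · · · · ·
    · · · # · · · ·
    · · · # # · · ·
    · · · # # # · ·
    · · · # # · · ·
    · · · # · · · ·
    · · · · · · · ·
T3:
  2·area = 78  (B↔C swapped to make it positive)
  edge (9, 16)→(4, 18): d=(-5,2) right/bottom  bias=-1
  edge (4, 18)→(10, 0): d=(6,-18) top-left  bias=+0
  edge (10, 0)→(9, 16): d=(-1,16) right/bottom  bias=-1
    (4,1)@(9, 3): e=[65,0,13] → #  [on edge]
    (5,1)@(11, 3): e=[61,36,-19] → ·
    (4,2)@(9, 5): e=[55,12,11] → #
    (5,2)@(11, 5): e=[51,48,-21] → ·
    (4,3)@(9, 7): e=[45,24,9] → #
    (5,3)@(11, 7): e=[41,60,-23] → ·
    (3,4)@(7, 9): e=[39,0,39] → #  [on edge]
    (5,4)@(11, 9): e=[31,72,-25] → ·
    (3,5)@(7, 11): e=[29,12,37] → #
    (5,5)@(11, 11): e=[21,84,-27] → ·
    (3,6)@(7, 13): e=[19,24,35] → #
    (5,6)@(11, 13): e=[11,96,-29] → ·
    (2,7)@(5, 15): e=[13,0,65] → #  [on edge]
    (1,10)@(3, 21): e=[-13,0,91] → ·  [on edge]
  covered (13 px):
    · · · · · · · ·
    · · · · # · · ·
    · · · · # · · ·
    · · · · # · · ·
    · · · # # · · ·
    · · · # # · · ·
    · · · # # · · ·
    · · # # # · · ·
    · · # · · · · ·
    · · · · · · · ·
    · · · · · · · ·
T4:
  2·area = 56  (B↔C swapped to make it positive)
  edge (12, 12)→(6, 10): d=(-6,-2) top-left  bias=+0
  edge (6, 10)→(10, 2): d=(4,-8) top-left  bias=+0
  edge (10, 2)→(12, 12): d=(2,10) right/bottom  bias=-1
    (4,2)@(9, 5): e=[36,4,16] → #
    (5,2)@(11, 5): e=[40,20,-4] → ·
    (4,3)@(9, 7): e=[24,12,20] → #
    (5,3)@(11, 7): e=[28,28,0] → ·  [on edge]
    (1,4)@(3, 9): e=[0,-28,84] → ·  [on edge]
    (3,4)@(7, 9): e=[8,4,44] → #
    (5,4)@(11, 9): e=[16,36,4] → #
    (6,4)@(13, 9): e=[20,52,-16] → ·
    (3,5)@(7, 11): e=[-4,12,48] → ·
    (4,5)@(9, 11): e=[0,28,28] → #  [on edge]
    (6,5)@(13, 11): e=[8,60,-12] → ·
    (4,6)@(9, 13): e=[-12,36,32] → ·
    (7,6)@(15, 13): e=[0,84,-28] → ·  [on edge]
    (6,8)@(13, 17): e=[-28,84,0] → ·  [on edge]
  covered (7 px):
    · · · · · · · ·
    · · · · · · · ·
    · · · · # · · ·
    · · · · # · · ·
    · · · # # # · ·
    · · · · # # · ·
    · · · · · · · ·
    · · · · · · · ·
    · · · · · · · ·
    · · · · · · · ·
    · · · · · · · ·

Final: 47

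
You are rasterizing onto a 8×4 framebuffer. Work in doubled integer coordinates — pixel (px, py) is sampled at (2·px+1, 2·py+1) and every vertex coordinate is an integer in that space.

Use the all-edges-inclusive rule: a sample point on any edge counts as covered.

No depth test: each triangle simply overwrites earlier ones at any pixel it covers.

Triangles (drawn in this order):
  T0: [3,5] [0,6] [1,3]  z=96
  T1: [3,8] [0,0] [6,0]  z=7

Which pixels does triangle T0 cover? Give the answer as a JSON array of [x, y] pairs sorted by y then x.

T0:
  2·area = 8
  edge (3, 5)→(0, 6): d=(-3,1) inclusive
  edge (0, 6)→(1, 3): d=(1,-3) inclusive
  edge (1, 3)→(3, 5): d=(2,2) inclusive
    (7,0)@(15, 1): e=[0,40,-32] → ·  [on edge]
    (0,1)@(1, 3): e=[8,0,0] → █  [on edge]
    (1,1)@(3, 3): e=[6,6,-4] → ·
    (4,1)@(9, 3): e=[0,24,-16] → ·  [on edge]
    (0,2)@(1, 5): e=[2,2,4] → █
    (1,2)@(3, 5): e=[0,8,0] → █  [on edge]
    (2,2)@(5, 5): e=[-2,14,-4] → ·
    (0,3)@(1, 7): e=[-4,4,8] → ·
    (1,3)@(3, 7): e=[-6,10,4] → ·
    (2,3)@(5, 7): e=[-8,16,0] → ·  [on edge]
  covered (3 px):
    · · · · · · · ·
    █ · · · · · · ·
    █ █ · · · · · ·
    · · · · · · · ·
T1:
  2·area = 48
  edge (3, 8)→(0, 0): d=(-3,-8) inclusive
  edge (0, 0)→(6, 0): d=(6,0) inclusive
  edge (6, 0)→(3, 8): d=(-3,8) inclusive
    (0,0)@(1, 1): e=[5,6,37] → █
    (1,0)@(3, 1): e=[21,6,21] → █
    (2,0)@(5, 1): e=[37,6,5] → █
    (3,0)@(7, 1): e=[53,6,-11] → ·
    (0,1)@(1, 3): e=[-1,18,31] → ·
    (1,1)@(3, 3): e=[15,18,15] → █
    (2,1)@(5, 3): e=[31,18,-1] → ·
    (1,2)@(3, 5): e=[9,30,9] → █
    (2,2)@(5, 5): e=[25,30,-7] → ·
    (1,3)@(3, 7): e=[3,42,3] → █
    (2,3)@(5, 7): e=[19,42,-13] → ·
  covered (6 px):
    █ █ █ · · · · ·
    · █ · · · · · ·
    · █ · · · · · ·
    · █ · · · · · ·

Result: [[0,1],[0,2],[1,2]]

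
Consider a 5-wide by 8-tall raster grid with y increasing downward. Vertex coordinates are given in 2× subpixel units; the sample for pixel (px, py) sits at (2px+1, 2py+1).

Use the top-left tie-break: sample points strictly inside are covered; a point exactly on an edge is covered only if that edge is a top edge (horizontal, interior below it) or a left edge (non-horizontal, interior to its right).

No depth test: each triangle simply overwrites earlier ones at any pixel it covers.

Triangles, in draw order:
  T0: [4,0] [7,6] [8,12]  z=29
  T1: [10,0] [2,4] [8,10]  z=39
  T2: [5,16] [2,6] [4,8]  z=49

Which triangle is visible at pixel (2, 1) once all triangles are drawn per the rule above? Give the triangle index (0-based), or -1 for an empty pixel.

T0:
  2·area = 12
  edge (4, 0)→(7, 6): d=(3,6) right/bottom  bias=-1
  edge (7, 6)→(8, 12): d=(1,6) right/bottom  bias=-1
  edge (8, 12)→(4, 0): d=(-4,-12) top-left  bias=+0
    (2,1)@(5, 3): e=[3,9,0] → #  [on edge]
    (3,1)@(7, 3): e=[-9,-3,24] → ·
    (2,2)@(5, 5): e=[9,11,-8] → ·
    (3,3)@(7, 7): e=[3,1,8] → #
    (4,3)@(9, 7): e=[-9,-11,32] → ·
    (3,4)@(7, 9): e=[9,3,0] → #  [on edge]
    (4,4)@(9, 9): e=[-3,-9,24] → ·
    (3,5)@(7, 11): e=[15,5,-8] → ·
    (4,7)@(9, 15): e=[15,-3,0] → ·  [on edge]
  covered (3 px):
    · · · · ·
    · · # · ·
    · · · · ·
    · · · # ·
    · · · # ·
    · · · · ·
    · · · · ·
    · · · · ·
T1:
  2·area = 72  (B↔C swapped to make it positive)
  edge (10, 0)→(8, 10): d=(-2,10) right/bottom  bias=-1
  edge (8, 10)→(2, 4): d=(-6,-6) top-left  bias=+0
  edge (2, 4)→(10, 0): d=(8,-4) top-left  bias=+0
    (4,0)@(9, 1): e=[8,60,4] → #
    (0,1)@(1, 3): e=[84,0,-12] → ·  [on edge]
    (2,1)@(5, 3): e=[44,24,4] → #
    (3,1)@(7, 3): e=[24,36,12] → #
    (1,2)@(3, 5): e=[60,0,12] → #  [on edge]
    (4,2)@(9, 5): e=[0,36,36] → ·  [on edge]
    (1,3)@(3, 7): e=[56,-12,28] → ·
    (2,3)@(5, 7): e=[36,0,36] → #  [on edge]
    (4,3)@(9, 7): e=[-4,24,52] → ·
    (2,4)@(5, 9): e=[32,-12,52] → ·
    (3,4)@(7, 9): e=[12,0,60] → #  [on edge]
    (4,4)@(9, 9): e=[-8,12,68] → ·
    (4,5)@(9, 11): e=[-12,0,84] → ·  [on edge]
    (3,7)@(7, 15): e=[0,-36,108] → ·  [on edge]
  covered (10 px):
    · · · · #
    · · # # #
    · # # # ·
    · · # # ·
    · · · # ·
    · · · · ·
    · · · · ·
    · · · · ·
T2:
  2·area = 14
  edge (5, 16)→(2, 6): d=(-3,-10) top-left  bias=+0
  edge (2, 6)→(4, 8): d=(2,2) right/bottom  bias=-1
  edge (4, 8)→(5, 16): d=(1,8) right/bottom  bias=-1
    (0,2)@(1, 5): e=[-7,0,21] → ·  [on edge]
    (1,3)@(3, 7): e=[7,0,7] → ·  [on edge]
    (1,4)@(3, 9): e=[1,4,9] → #
    (2,4)@(5, 9): e=[21,0,-7] → ·  [on edge]
    (1,5)@(3, 11): e=[-5,8,11] → ·
    (3,5)@(7, 11): e=[35,0,-21] → ·  [on edge]
    (4,6)@(9, 13): e=[49,0,-35] → ·  [on edge]
  covered (1 px):
    · · · · ·
    · · · · ·
    · · · · ·
    · · · · ·
    · # · · ·
    · · · · ·
    · · · · ·
    · · · · ·

Z-buffer (winner per pixel, '.' = empty):
  . . . . 1
  . . 1 1 1
  . 1 1 1 .
  . . 1 1 .
  . 2 . 1 .
  . . . . .
  . . . . .
  . . . . .

Result: 1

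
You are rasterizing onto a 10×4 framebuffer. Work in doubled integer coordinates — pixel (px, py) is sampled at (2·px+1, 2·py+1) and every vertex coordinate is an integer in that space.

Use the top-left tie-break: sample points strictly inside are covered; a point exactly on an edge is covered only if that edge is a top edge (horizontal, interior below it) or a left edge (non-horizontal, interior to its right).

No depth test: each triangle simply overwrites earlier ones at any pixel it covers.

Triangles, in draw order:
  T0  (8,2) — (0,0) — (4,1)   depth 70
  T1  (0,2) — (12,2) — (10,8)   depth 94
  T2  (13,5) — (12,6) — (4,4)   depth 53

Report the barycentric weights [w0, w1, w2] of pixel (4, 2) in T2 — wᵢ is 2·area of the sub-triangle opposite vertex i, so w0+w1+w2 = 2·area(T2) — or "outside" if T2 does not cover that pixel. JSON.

T0:
  degenerate (2·area = 0) — covers nothing
T1:
  2·area = 72
  edge (0, 2)→(12, 2): d=(12,0) top-left  bias=+0
  edge (12, 2)→(10, 8): d=(-2,6) right/bottom  bias=-1
  edge (10, 8)→(0, 2): d=(-10,-6) top-left  bias=+0
    (1,1)@(3, 3): e=[12,52,8] → X
    (2,1)@(5, 3): e=[12,40,20] → X
    (3,1)@(7, 3): e=[12,28,32] → X
    (4,1)@(9, 3): e=[12,16,44] → X
    (5,1)@(11, 3): e=[12,4,56] → X
    (6,1)@(13, 3): e=[12,-8,68] → .
    (1,2)@(3, 5): e=[36,48,-12] → .
    (2,2)@(5, 5): e=[36,36,0] → X  [on edge]
    (5,2)@(11, 5): e=[36,0,36] → .  [on edge]
    (2,3)@(5, 7): e=[60,32,-20] → .
    (3,3)@(7, 7): e=[60,20,-8] → .
    (4,3)@(9, 7): e=[60,8,4] → X
  covered (9 px):
    . . . . . . . . . .
    . X X X X X . . . .
    . . X X X . . . . .
    . . . . X . . . . .
T2:
  2·area = 10
  edge (13, 5)→(12, 6): d=(-1,1) right/bottom  bias=-1
  edge (12, 6)→(4, 4): d=(-8,-2) top-left  bias=+0
  edge (4, 4)→(13, 5): d=(9,1) right/bottom  bias=-1
    (8,0)@(17, 1): e=[0,50,-40] → .  [on edge]
    (7,1)@(15, 3): e=[0,30,-20] → .  [on edge]
    (4,2)@(9, 5): e=[4,2,4] → X
    (5,2)@(11, 5): e=[2,6,2] → X
    (6,2)@(13, 5): e=[0,10,0] → .  [on edge]
    (4,3)@(9, 7): e=[2,-14,22] → .
    (5,3)@(11, 7): e=[0,-10,20] → .  [on edge]
  covered (2 px):
    . . . . . . . . . .
    . . . . . . . . . .
    . . . . X X . . . .
    . . . . . . . . . .

Result: [2,4,4]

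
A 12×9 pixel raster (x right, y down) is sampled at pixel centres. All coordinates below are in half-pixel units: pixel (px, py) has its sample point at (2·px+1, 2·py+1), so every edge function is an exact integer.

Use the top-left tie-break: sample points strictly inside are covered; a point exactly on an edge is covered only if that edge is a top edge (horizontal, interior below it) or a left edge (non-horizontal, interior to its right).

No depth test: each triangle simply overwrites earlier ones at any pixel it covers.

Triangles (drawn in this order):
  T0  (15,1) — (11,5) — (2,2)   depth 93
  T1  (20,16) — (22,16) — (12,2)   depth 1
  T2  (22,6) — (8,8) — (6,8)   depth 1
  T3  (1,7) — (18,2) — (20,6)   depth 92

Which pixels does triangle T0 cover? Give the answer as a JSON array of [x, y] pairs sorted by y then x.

T0:
  2·area = 48
  edge (15, 1)→(11, 5): d=(-4,4) right/bottom  bias=-1
  edge (11, 5)→(2, 2): d=(-9,-3) top-left  bias=+0
  edge (2, 2)→(15, 1): d=(13,-1) top-left  bias=+0
    (7,0)@(15, 1): e=[0,48,0] → .  [on edge]
    (2,1)@(5, 3): e=[32,0,16] → X  [on edge]
    (3,1)@(7, 3): e=[24,6,18] → X
    (4,1)@(9, 3): e=[16,12,20] → X
    (5,1)@(11, 3): e=[8,18,22] → X
    (6,1)@(13, 3): e=[0,24,24] → .  [on edge]
    (2,2)@(5, 5): e=[24,-18,42] → .
    (3,2)@(7, 5): e=[16,-12,44] → .
    (4,2)@(9, 5): e=[8,-6,46] → .
    (5,2)@(11, 5): e=[0,0,48] → .  [on edge]
    (4,3)@(9, 7): e=[0,-24,72] → .  [on edge]
    (8,3)@(17, 7): e=[-32,0,80] → .  [on edge]
    (3,4)@(7, 9): e=[0,-48,96] → .  [on edge]
    (11,4)@(23, 9): e=[-64,0,112] → .  [on edge]
    (2,5)@(5, 11): e=[0,-72,120] → .  [on edge]
    (1,6)@(3, 13): e=[0,-96,144] → .  [on edge]
    (0,7)@(1, 15): e=[0,-120,168] → .  [on edge]
  covered (4 px):
    . . . . . . . . . . . .
    . . X X X X . . . . . .
    . . . . . . . . . . . .
    . . . . . . . . . . . .
    . . . . . . . . . . . .
    . . . . . . . . . . . .
    . . . . . . . . . . . .
    . . . . . . . . . . . .
    . . . . . . . . . . . .
T1:
  2·area = 28  (B↔C swapped to make it positive)
  edge (20, 16)→(12, 2): d=(-8,-14) top-left  bias=+0
  edge (12, 2)→(22, 16): d=(10,14) right/bottom  bias=-1
  edge (22, 16)→(20, 16): d=(-2,0) right/bottom  bias=-1
    (7,3)@(15, 7): e=[2,8,18] → X
    (8,3)@(17, 7): e=[30,-20,18] → .
    (7,4)@(15, 9): e=[-14,28,14] → .
    (8,4)@(17, 9): e=[14,0,14] → .  [on edge]
    (9,6)@(19, 13): e=[10,12,6] → X
    (10,6)@(21, 13): e=[38,-16,6] → .
    (9,7)@(19, 15): e=[-6,32,2] → .
    (10,7)@(21, 15): e=[22,4,2] → X
    (11,7)@(23, 15): e=[50,-24,2] → .
    (10,8)@(21, 17): e=[6,24,-2] → .
  covered (3 px):
    . . . . . . . . . . . .
    . . . . . . . . . . . .
    . . . . . . . . . . . .
    . . . . . . . X . . . .
    . . . . . . . . . . . .
    . . . . . . . . . . . .
    . . . . . . . . . X . .
    . . . . . . . . . . X .
    . . . . . . . . . . . .
T2:
  2·area = 4
  edge (22, 6)→(8, 8): d=(-14,2) right/bottom  bias=-1
  edge (8, 8)→(6, 8): d=(-2,0) right/bottom  bias=-1
  edge (6, 8)→(22, 6): d=(16,-2) top-left  bias=+0
    (7,3)@(15, 7): e=[0,2,2] → .  [on edge]
    (0,4)@(1, 9): e=[0,-2,6] → .  [on edge]
  covered (0 px):
    . . . . . . . . . . . .
    . . . . . . . . . . . .
    . . . . . . . . . . . .
    . . . . . . . . . . . .
    . . . . . . . . . . . .
    . . . . . . . . . . . .
    . . . . . . . . . . . .
    . . . . . . . . . . . .
    . . . . . . . . . . . .
T3:
  2·area = 78
  edge (1, 7)→(18, 2): d=(17,-5) top-left  bias=+0
  edge (18, 2)→(20, 6): d=(2,4) right/bottom  bias=-1
  edge (20, 6)→(1, 7): d=(-19,1) right/bottom  bias=-1
    (7,1)@(15, 3): e=[2,14,62] → X
    (8,1)@(17, 3): e=[12,6,60] → X
    (9,1)@(19, 3): e=[22,-2,58] → .
    (4,2)@(9, 5): e=[6,42,30] → X
    (5,2)@(11, 5): e=[16,34,28] → X
    (6,2)@(13, 5): e=[26,26,26] → X
    (9,2)@(19, 5): e=[56,2,20] → X
    (10,2)@(21, 5): e=[66,-6,18] → .
    (0,3)@(1, 7): e=[0,78,0] → .  [on edge]
    (4,3)@(9, 7): e=[40,46,-8] → .
    (5,3)@(11, 7): e=[50,38,-10] → .
    (6,3)@(13, 7): e=[60,30,-12] → .
  covered (8 px):
    . . . . . . . . . . . .
    . . . . . . . X X . . .
    . . . . X X X X X X . .
    . . . . . . . . . . . .
    . . . . . . . . . . . .
    . . . . . . . . . . . .
    . . . . . . . . . . . .
    . . . . . . . . . . . .
    . . . . . . . . . . . .

Answer: [[2,1],[3,1],[4,1],[5,1]]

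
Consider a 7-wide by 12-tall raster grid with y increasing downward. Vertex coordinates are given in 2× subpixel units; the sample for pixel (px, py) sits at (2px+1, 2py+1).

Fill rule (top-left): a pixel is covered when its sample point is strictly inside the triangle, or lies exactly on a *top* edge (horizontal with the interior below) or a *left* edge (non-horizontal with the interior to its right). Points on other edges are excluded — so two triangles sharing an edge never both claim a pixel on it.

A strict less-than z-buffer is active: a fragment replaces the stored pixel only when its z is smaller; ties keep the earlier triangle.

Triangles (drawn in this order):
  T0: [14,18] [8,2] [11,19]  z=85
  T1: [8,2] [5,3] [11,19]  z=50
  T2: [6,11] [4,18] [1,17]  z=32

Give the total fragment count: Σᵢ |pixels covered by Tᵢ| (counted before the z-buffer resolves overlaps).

T0:
  2·area = 54  (B↔C swapped to make it positive)
  edge (14, 18)→(11, 19): d=(-3,1) right/bottom  bias=-1
  edge (11, 19)→(8, 2): d=(-3,-17) top-left  bias=+0
  edge (8, 2)→(14, 18): d=(6,16) right/bottom  bias=-1
    (4,2)@(9, 5): e=[44,8,2] → X
    (5,2)@(11, 5): e=[42,42,-30] → .
    (4,3)@(9, 7): e=[38,2,14] → X
    (5,3)@(11, 7): e=[36,36,-18] → .
    (4,4)@(9, 9): e=[32,-4,26] → .
    (5,5)@(11, 11): e=[24,24,6] → X
    (6,5)@(13, 11): e=[22,58,-26] → .
    (5,6)@(11, 13): e=[18,18,18] → X
    (6,6)@(13, 13): e=[16,52,-14] → .
    (5,7)@(11, 15): e=[12,12,30] → X
    (6,7)@(13, 15): e=[10,46,-2] → .
    (5,8)@(11, 17): e=[6,6,42] → X
    (5,9)@(11, 19): e=[0,0,54] → .  [on edge]
    (2,10)@(5, 21): e=[0,-108,162] → .  [on edge]
  covered (7 px):
    . . . . . . .
    . . . . . . .
    . . . . X . .
    . . . . X . .
    . . . . . . .
    . . . . . X .
    . . . . . X .
    . . . . . X .
    . . . . . X X
    . . . . . . .
    . . . . . . .
    . . . . . . .
T1:
  2·area = 54  (B↔C swapped to make it positive)
  edge (8, 2)→(11, 19): d=(3,17) right/bottom  bias=-1
  edge (11, 19)→(5, 3): d=(-6,-16) top-left  bias=+0
  edge (5, 3)→(8, 2): d=(3,-1) top-left  bias=+0
    (5,0)@(11, 1): e=[-54,108,0] → .  [on edge]
    (2,1)@(5, 3): e=[54,0,0] → X  [on edge]
    (3,1)@(7, 3): e=[20,32,2] → X
    (4,1)@(9, 3): e=[-14,64,4] → .
    (2,2)@(5, 5): e=[60,-12,6] → .
    (3,2)@(7, 5): e=[26,20,8] → X
    (4,2)@(9, 5): e=[-8,52,10] → .
    (3,3)@(7, 7): e=[32,8,14] → X
    (4,3)@(9, 7): e=[-2,40,16] → .
    (3,4)@(7, 9): e=[38,-4,20] → .
    (4,4)@(9, 9): e=[4,28,22] → X
    (5,4)@(11, 9): e=[-30,60,24] → .
    (5,9)@(11, 19): e=[0,0,54] → .  [on edge]
  covered (7 px):
    . . . . . . .
    . . X X . . .
    . . . X . . .
    . . . X . . .
    . . . . X . .
    . . . . X . .
    . . . . X . .
    . . . . . . .
    . . . . . . .
    . . . . . . .
    . . . . . . .
    . . . . . . .
T2:
  2·area = 23
  edge (6, 11)→(4, 18): d=(-2,7) right/bottom  bias=-1
  edge (4, 18)→(1, 17): d=(-3,-1) top-left  bias=+0
  edge (1, 17)→(6, 11): d=(5,-6) top-left  bias=+0
    (5,2)@(11, 5): e=[-23,46,0] → .  [on edge]
    (2,6)@(5, 13): e=[3,16,4] → X
    (3,6)@(7, 13): e=[-11,18,16] → .
    (1,7)@(3, 15): e=[13,8,2] → X
    (2,7)@(5, 15): e=[-1,10,14] → .
    (0,8)@(1, 17): e=[23,0,0] → X  [on edge]
    (2,8)@(5, 17): e=[-5,4,24] → .
    (0,9)@(1, 19): e=[19,-6,10] → .
    (1,9)@(3, 19): e=[5,-4,22] → .
    (3,9)@(7, 19): e=[-23,0,46] → .  [on edge]
    (6,10)@(13, 21): e=[-69,0,92] → .  [on edge]
  covered (4 px):
    . . . . . . .
    . . . . . . .
    . . . . . . .
    . . . . . . .
    . . . . . . .
    . . . . . . .
    . . X . . . .
    . X . . . . .
    X X . . . . .
    . . . . . . .
    . . . . . . .
    . . . . . . .

Answer: 18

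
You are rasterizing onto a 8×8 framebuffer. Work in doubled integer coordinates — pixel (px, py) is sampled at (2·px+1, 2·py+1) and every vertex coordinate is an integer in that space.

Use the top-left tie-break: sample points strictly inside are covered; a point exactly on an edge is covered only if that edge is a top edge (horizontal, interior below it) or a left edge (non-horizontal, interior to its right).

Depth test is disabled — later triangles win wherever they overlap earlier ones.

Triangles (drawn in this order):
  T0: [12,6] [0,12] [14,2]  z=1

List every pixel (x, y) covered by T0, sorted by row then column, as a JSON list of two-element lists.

T0:
  2·area = 36
  edge (12, 6)→(0, 12): d=(-12,6) right/bottom  bias=-1
  edge (0, 12)→(14, 2): d=(14,-10) top-left  bias=+0
  edge (14, 2)→(12, 6): d=(-2,4) right/bottom  bias=-1
    (6,1)@(13, 3): e=[30,4,2] → X
    (7,1)@(15, 3): e=[18,24,-6] → .
    (5,2)@(11, 5): e=[18,12,6] → X
    (6,2)@(13, 5): e=[6,32,-2] → .
    (3,3)@(7, 7): e=[18,0,18] → X  [on edge]
    (4,3)@(9, 7): e=[6,20,10] → X
    (5,3)@(11, 7): e=[-6,40,2] → .
    (2,4)@(5, 9): e=[6,8,22] → X
    (3,4)@(7, 9): e=[-6,28,14] → .
    (4,4)@(9, 9): e=[-18,48,6] → .
    (2,5)@(5, 11): e=[-18,36,18] → .
  covered (5 px):
    . . . . . . . .
    . . . . . . X .
    . . . . . X . .
    . . . X X . . .
    . . X . . . . .
    . . . . . . . .
    . . . . . . . .
    . . . . . . . .

Final: [[6,1],[5,2],[3,3],[4,3],[2,4]]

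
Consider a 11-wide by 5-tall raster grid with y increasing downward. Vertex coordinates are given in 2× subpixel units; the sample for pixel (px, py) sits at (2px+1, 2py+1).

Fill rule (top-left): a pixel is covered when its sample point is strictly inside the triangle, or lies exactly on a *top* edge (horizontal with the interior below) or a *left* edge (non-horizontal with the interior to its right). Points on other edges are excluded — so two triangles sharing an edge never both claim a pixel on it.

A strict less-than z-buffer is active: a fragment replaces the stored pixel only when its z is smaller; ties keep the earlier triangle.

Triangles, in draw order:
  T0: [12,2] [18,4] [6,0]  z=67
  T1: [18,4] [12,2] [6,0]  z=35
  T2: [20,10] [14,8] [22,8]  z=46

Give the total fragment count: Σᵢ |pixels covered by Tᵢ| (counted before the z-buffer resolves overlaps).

T0:
  degenerate (2·area = 0) — covers nothing
T1:
  degenerate (2·area = 0) — covers nothing
T2:
  2·area = 16
  edge (20, 10)→(14, 8): d=(-6,-2) top-left  bias=+0
  edge (14, 8)→(22, 8): d=(8,0) top-left  bias=+0
  edge (22, 8)→(20, 10): d=(-2,2) right/bottom  bias=-1
    (2,2)@(5, 5): e=[0,-24,40] → ·  [on edge]
    (5,3)@(11, 7): e=[0,-8,24] → ·  [on edge]
    (8,4)@(17, 9): e=[0,8,8] → #  [on edge]
    (9,4)@(19, 9): e=[4,8,4] → #
    (10,4)@(21, 9): e=[8,8,0] → ·  [on edge]
  covered (2 px):
    · · · · · · · · · · ·
    · · · · · · · · · · ·
    · · · · · · · · · · ·
    · · · · · · · · · · ·
    · · · · · · · · # # ·

Final: 2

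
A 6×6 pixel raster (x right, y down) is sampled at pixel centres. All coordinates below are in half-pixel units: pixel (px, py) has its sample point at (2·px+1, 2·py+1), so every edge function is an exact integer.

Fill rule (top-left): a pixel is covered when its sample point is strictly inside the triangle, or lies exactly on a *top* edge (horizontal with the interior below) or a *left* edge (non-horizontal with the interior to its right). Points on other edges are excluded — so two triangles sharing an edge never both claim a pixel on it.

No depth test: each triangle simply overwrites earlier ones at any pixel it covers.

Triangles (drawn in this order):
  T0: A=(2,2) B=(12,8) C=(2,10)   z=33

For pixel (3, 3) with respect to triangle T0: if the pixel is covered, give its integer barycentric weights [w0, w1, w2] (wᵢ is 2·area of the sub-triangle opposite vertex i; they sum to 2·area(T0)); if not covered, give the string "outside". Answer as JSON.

T0:
  2·area = 80
  edge (2, 2)→(12, 8): d=(10,6) right/bottom  bias=-1
  edge (12, 8)→(2, 10): d=(-10,2) right/bottom  bias=-1
  edge (2, 10)→(2, 2): d=(0,-8) top-left  bias=+0
    (1,1)@(3, 3): e=[4,68,8] → X
    (2,1)@(5, 3): e=[-8,64,24] → .
    (1,2)@(3, 5): e=[24,48,8] → X
    (2,2)@(5, 5): e=[12,44,24] → X
    (3,2)@(7, 5): e=[0,40,40] → .  [on edge]
    (1,3)@(3, 7): e=[44,28,8] → X
    (3,3)@(7, 7): e=[20,20,40] → X
    (4,3)@(9, 7): e=[8,16,56] → X
    (5,3)@(11, 7): e=[-4,12,72] → .
    (1,4)@(3, 9): e=[64,8,8] → X
    (3,4)@(7, 9): e=[40,0,40] → .  [on edge]
    (4,4)@(9, 9): e=[28,-4,56] → .
  covered (9 px):
    . . . . . .
    . X . . . .
    . X X . . .
    . X X X X .
    . X X . . .
    . . . . . .

Answer: [20,40,20]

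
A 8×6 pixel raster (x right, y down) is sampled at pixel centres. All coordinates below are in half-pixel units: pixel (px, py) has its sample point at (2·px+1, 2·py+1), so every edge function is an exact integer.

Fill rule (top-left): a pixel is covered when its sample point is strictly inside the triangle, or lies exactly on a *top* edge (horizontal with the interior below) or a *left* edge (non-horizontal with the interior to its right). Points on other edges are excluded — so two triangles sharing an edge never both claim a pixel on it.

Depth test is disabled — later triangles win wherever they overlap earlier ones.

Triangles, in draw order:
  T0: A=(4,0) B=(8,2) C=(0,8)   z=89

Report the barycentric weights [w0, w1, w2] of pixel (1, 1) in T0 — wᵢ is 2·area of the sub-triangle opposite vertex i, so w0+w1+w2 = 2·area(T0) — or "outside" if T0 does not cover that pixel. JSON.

T0:
  2·area = 40
  edge (4, 0)→(8, 2): d=(4,2) right/bottom  bias=-1
  edge (8, 2)→(0, 8): d=(-8,6) right/bottom  bias=-1
  edge (0, 8)→(4, 0): d=(4,-8) top-left  bias=+0
    (2,0)@(5, 1): e=[2,26,12] → █
    (3,0)@(7, 1): e=[-2,14,28] → ·
    (1,1)@(3, 3): e=[14,22,4] → █
    (3,1)@(7, 3): e=[6,-2,36] → ·
    (1,2)@(3, 5): e=[22,6,12] → █
    (2,2)@(5, 5): e=[18,-6,28] → ·
    (0,3)@(1, 7): e=[34,2,4] → █
    (1,3)@(3, 7): e=[30,-10,20] → ·
    (0,4)@(1, 9): e=[42,-14,12] → ·
  covered (5 px):
    · · █ · · · · ·
    · █ █ · · · · ·
    · █ · · · · · ·
    █ · · · · · · ·
    · · · · · · · ·
    · · · · · · · ·

Result: [22,4,14]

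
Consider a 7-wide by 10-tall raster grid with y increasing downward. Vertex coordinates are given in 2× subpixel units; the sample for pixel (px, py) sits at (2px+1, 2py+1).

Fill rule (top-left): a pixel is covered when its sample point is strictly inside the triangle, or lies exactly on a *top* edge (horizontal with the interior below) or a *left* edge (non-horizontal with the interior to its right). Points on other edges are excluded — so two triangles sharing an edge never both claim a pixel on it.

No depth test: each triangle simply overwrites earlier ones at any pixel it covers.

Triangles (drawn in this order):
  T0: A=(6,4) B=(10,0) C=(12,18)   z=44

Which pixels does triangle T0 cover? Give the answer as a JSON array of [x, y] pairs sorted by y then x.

T0:
  2·area = 80
  edge (6, 4)→(10, 0): d=(4,-4) top-left  bias=+0
  edge (10, 0)→(12, 18): d=(2,18) right/bottom  bias=-1
  edge (12, 18)→(6, 4): d=(-6,-14) top-left  bias=+0
    (4,0)@(9, 1): e=[0,20,60] → █  [on edge]
    (5,0)@(11, 1): e=[8,-16,88] → ·
    (3,1)@(7, 3): e=[0,60,20] → █  [on edge]
    (5,1)@(11, 3): e=[16,-12,76] → ·
    (2,2)@(5, 5): e=[0,100,-20] → ·  [on edge]
    (3,2)@(7, 5): e=[8,64,8] → █
    (5,2)@(11, 5): e=[24,-8,64] → ·
    (1,3)@(3, 7): e=[0,140,-60] → ·  [on edge]
    (3,3)@(7, 7): e=[16,68,-4] → ·
    (4,3)@(9, 7): e=[24,32,24] → █
    (5,3)@(11, 7): e=[32,-4,52] → ·
    (0,4)@(1, 9): e=[0,180,-100] → ·  [on edge]
    (5,4)@(11, 9): e=[40,0,40] → ·  [on edge]
    (4,5)@(9, 11): e=[40,40,0] → █  [on edge]
  covered (11 px):
    · · · · █ · ·
    · · · █ █ · ·
    · · · █ █ · ·
    · · · · █ · ·
    · · · · █ · ·
    · · · · █ █ ·
    · · · · · █ ·
    · · · · · █ ·
    · · · · · · ·
    · · · · · · ·

Result: [[4,0],[3,1],[4,1],[3,2],[4,2],[4,3],[4,4],[4,5],[5,5],[5,6],[5,7]]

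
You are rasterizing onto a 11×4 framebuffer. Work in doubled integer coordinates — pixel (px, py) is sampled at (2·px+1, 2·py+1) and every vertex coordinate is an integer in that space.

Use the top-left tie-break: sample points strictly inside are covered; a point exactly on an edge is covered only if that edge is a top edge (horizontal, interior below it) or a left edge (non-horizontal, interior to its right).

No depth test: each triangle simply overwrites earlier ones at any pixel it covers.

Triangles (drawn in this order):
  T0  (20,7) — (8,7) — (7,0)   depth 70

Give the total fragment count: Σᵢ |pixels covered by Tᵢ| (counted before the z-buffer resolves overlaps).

T0:
  2·area = 84
  edge (20, 7)→(8, 7): d=(-12,0) right/bottom  bias=-1
  edge (8, 7)→(7, 0): d=(-1,-7) top-left  bias=+0
  edge (7, 0)→(20, 7): d=(13,7) right/bottom  bias=-1
    (4,1)@(9, 3): e=[48,11,25] → █
    (5,1)@(11, 3): e=[48,25,11] → █
    (6,1)@(13, 3): e=[48,39,-3] → ·
    (4,2)@(9, 5): e=[24,9,51] → █
    (6,2)@(13, 5): e=[24,37,23] → █
    (7,2)@(15, 5): e=[24,51,9] → █
    (8,2)@(17, 5): e=[24,65,-5] → ·
    (0,3)@(1, 7): e=[0,-49,133] → ·  [on edge]
    (1,3)@(3, 7): e=[0,-35,119] → ·  [on edge]
    (2,3)@(5, 7): e=[0,-21,105] → ·  [on edge]
    (3,3)@(7, 7): e=[0,-7,91] → ·  [on edge]
    (4,3)@(9, 7): e=[0,7,77] → ·  [on edge]
    (5,3)@(11, 7): e=[0,21,63] → ·  [on edge]
    (6,3)@(13, 7): e=[0,35,49] → ·  [on edge]
    (7,3)@(15, 7): e=[0,49,35] → ·  [on edge]
    (8,3)@(17, 7): e=[0,63,21] → ·  [on edge]
    (9,3)@(19, 7): e=[0,77,7] → ·  [on edge]
    (10,3)@(21, 7): e=[0,91,-7] → ·  [on edge]
  covered (6 px):
    · · · · · · · · · · ·
    · · · · █ █ · · · · ·
    · · · · █ █ █ █ · · ·
    · · · · · · · · · · ·

Result: 6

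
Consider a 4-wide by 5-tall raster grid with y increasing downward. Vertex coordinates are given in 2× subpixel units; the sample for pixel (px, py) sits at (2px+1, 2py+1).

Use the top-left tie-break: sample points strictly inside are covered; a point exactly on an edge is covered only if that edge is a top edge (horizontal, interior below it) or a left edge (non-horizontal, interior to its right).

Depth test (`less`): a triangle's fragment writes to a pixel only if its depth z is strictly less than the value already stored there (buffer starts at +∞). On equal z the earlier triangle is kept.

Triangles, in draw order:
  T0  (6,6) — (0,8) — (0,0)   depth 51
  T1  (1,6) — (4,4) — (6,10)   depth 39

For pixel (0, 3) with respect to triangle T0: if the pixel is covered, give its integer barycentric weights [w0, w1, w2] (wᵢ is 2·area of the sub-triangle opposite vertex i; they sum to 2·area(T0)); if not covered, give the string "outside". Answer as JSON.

T0:
  2·area = 48
  edge (6, 6)→(0, 8): d=(-6,2) right/bottom  bias=-1
  edge (0, 8)→(0, 0): d=(0,-8) top-left  bias=+0
  edge (0, 0)→(6, 6): d=(6,6) right/bottom  bias=-1
    (0,0)@(1, 1): e=[40,8,0] → ·  [on edge]
    (0,1)@(1, 3): e=[28,8,12] → #
    (1,1)@(3, 3): e=[24,24,0] → ·  [on edge]
    (0,2)@(1, 5): e=[16,8,24] → #
    (1,2)@(3, 5): e=[12,24,12] → #
    (2,2)@(5, 5): e=[8,40,0] → ·  [on edge]
    (0,3)@(1, 7): e=[4,8,36] → #
    (1,3)@(3, 7): e=[0,24,24] → ·  [on edge]
    (3,3)@(7, 7): e=[-8,56,0] → ·  [on edge]
    (0,4)@(1, 9): e=[-8,8,48] → ·
  covered (4 px):
    · · · ·
    # · · ·
    # # · ·
    # · · ·
    · · · ·
T1:
  2·area = 22
  edge (1, 6)→(4, 4): d=(3,-2) top-left  bias=+0
  edge (4, 4)→(6, 10): d=(2,6) right/bottom  bias=-1
  edge (6, 10)→(1, 6): d=(-5,-4) top-left  bias=+0
    (1,0)@(3, 1): e=[-11,0,33] → ·  [on edge]
    (1,2)@(3, 5): e=[1,8,13] → #
    (2,2)@(5, 5): e=[5,-4,21] → ·
    (1,3)@(3, 7): e=[7,12,3] → #
    (2,3)@(5, 7): e=[11,0,11] → ·  [on edge]
    (1,4)@(3, 9): e=[13,16,-7] → ·
    (2,4)@(5, 9): e=[17,4,1] → #
    (3,4)@(7, 9): e=[21,-8,9] → ·
  covered (3 px):
    · · · ·
    · · · ·
    · # · ·
    · # · ·
    · · # ·

Result: [8,36,4]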